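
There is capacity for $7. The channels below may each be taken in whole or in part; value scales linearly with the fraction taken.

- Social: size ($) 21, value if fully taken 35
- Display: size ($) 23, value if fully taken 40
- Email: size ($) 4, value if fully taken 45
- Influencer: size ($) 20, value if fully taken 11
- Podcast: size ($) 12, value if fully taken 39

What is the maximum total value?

Sort by value density: Email 45/4≈11.2, Podcast 39/12≈3.25, Display 40/23≈1.74, Social 35/21≈1.67, Influencer 11/20≈0.55.
All 4 $ of Email fit (value 45) — 3 remain.
3 $ left: a 3/12 share of Podcast gives 39×3/12 = 9.75.
Total value = 54.75.

54.75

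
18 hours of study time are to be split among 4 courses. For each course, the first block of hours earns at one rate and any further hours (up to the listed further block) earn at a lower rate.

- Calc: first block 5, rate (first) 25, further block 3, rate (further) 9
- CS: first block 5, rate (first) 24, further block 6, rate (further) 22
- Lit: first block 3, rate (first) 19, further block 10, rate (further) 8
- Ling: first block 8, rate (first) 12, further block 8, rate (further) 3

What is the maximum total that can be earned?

415

Order all 8 blocks by rate: Calc/tier1 25 > CS/tier1 24 > CS/tier2 22 > Lit/tier1 19 > Ling/tier1 12 > Calc/tier2 9 > Lit/tier2 8 > Ling/tier2 3.
Calc/tier1 (25): +5 ; 13 left.
CS/tier1 (24): +5 ; 8 left.
CS/tier2 (22): +6 ; 2 left.
Lit/tier1: +2 of 3 at 19; pool empty.
Total = 25×5 + 24×5 + 22×6 + 19×2 = 415.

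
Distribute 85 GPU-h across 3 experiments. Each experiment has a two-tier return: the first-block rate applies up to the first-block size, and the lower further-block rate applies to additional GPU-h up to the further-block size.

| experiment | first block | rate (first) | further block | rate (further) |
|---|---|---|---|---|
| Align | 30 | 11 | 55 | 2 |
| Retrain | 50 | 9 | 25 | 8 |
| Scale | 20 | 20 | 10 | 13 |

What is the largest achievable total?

Rank every tier by rate: Scale/T1 20 > Scale/T2 13 > Align/T1 11 > Retrain/T1 9 > Retrain/T2 8 > Align/T2 2.
Scale/T1 (20): +20 → 65 left.
Scale T2 at 13: fill all 10 → 55 left.
Align T1 at 11: fill all 30 → 25 left.
25 remain; put them into Retrain T1 at 9.
Total = 20×20 + 13×10 + 11×30 + 9×25 = 1085.

1085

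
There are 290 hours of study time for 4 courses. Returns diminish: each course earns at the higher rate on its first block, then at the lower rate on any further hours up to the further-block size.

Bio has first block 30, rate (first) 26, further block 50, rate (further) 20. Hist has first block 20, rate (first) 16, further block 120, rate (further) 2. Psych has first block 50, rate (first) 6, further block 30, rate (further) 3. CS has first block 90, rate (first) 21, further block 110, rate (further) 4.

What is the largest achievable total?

Rank every tier by rate: Bio/first 26 > CS/first 21 > Bio/second 20 > Hist/first 16 > Psych/first 6 > CS/second 4 > Psych/second 3 > Hist/second 2.
Bio/first (26): +30 → 260 left.
CS first at 21: fill all 90 → 170 left.
Bio second at 20: fill all 50 → 120 left.
Hist/first (16): +20 → 100 left.
Fill Psych first block (50 at 6) → 50 left.
CS second at 4: only 50 left, fill 50.
Total = 26×30 + 21×90 + 20×50 + 16×20 + 6×50 + 4×50 = 4490.

4490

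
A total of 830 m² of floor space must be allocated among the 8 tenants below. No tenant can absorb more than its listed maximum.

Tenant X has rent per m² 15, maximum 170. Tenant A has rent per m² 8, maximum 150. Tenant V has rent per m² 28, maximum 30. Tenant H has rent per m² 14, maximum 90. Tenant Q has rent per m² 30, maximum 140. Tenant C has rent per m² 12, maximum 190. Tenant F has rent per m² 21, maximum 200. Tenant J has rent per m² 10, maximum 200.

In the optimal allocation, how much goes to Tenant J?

Order the tenants by rent per m²: Tenant Q 30 > Tenant V 28 > Tenant F 21 > Tenant X 15 > Tenant H 14 > Tenant C 12 > Tenant J 10 > Tenant A 8.
Give Tenant Q 140 to hit its cap of 140 — 690 left.
Tenant V: +30 to 30 (cap) — 660 left.
Give Tenant F 200 to hit its cap of 200 — 460 left.
Tenant X takes 170 to reach its cap of 170 — 290 left.
Give Tenant H 90 to hit its cap of 90 — 200 left.
Tenant C: +190 to 190 (cap) — 10 left.
Tenant J has room for 200 but only 10 remain, so it gets 10.

10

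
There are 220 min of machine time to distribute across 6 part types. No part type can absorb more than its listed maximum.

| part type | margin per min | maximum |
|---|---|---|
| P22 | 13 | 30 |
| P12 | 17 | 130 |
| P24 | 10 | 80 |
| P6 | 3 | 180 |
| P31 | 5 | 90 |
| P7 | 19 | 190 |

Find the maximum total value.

Highest margin per min first: P7 19 > P12 17 > P22 13 > P24 10 > P31 5 > P6 3.
P7: +190 to 190 (cap) — 30 left.
Only 30 left; P12 takes them to reach 30.
Total = 17×30 + 19×190 = 4120.

4120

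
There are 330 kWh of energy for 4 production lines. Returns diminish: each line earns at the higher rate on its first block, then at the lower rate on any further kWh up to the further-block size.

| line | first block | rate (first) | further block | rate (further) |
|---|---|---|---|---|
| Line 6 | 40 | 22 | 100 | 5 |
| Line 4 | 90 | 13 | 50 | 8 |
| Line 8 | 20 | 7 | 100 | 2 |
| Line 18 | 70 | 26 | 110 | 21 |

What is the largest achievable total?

6340

Treat each block as its own option and order by rate: Line 18/T1 26 > Line 6/T1 22 > Line 18/T2 21 > Line 4/T1 13 > Line 4/T2 8 > Line 8/T1 7 > Line 6/T2 5 > Line 8/T2 2.
Fill Line 18 T1 block (70 at 26) → 260 left.
Fill Line 6 T1 block (40 at 22) → 220 left.
Line 18 T2 at 21: fill all 110 → 110 left.
Line 4 T1 at 13: fill all 90 → 20 left.
Line 4 T2 at 8: only 20 left, fill 20.
Total = 26×70 + 22×40 + 21×110 + 13×90 + 8×20 = 6340.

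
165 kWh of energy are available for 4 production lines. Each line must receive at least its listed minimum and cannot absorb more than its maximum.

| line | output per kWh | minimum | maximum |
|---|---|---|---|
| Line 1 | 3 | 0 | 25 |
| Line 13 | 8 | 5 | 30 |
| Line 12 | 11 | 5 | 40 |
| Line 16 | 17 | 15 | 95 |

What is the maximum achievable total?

Meeting every minimum uses 0+5+5+15 = 25 kWh, leaving 140.
Rank by output per kWh: Line 16 17 > Line 12 11 > Line 13 8 > Line 1 3.
Line 16: +80 to 95 (cap) → 60 left.
Line 12: +35 to 40 (cap) → 25 left.
Line 13 takes 25 more to reach its cap of 30 → 0 left.
Total = 8×30 + 11×40 + 17×95 = 2295.

2295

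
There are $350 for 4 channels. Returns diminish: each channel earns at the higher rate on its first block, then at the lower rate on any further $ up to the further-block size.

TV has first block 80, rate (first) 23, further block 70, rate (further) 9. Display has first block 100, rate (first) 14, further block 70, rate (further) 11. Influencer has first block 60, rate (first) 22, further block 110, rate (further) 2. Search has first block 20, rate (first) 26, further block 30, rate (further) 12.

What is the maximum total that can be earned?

6100

Treat each block as its own option and order by rate: Search/first 26 > TV/first 23 > Influencer/first 22 > Display/first 14 > Search/second 12 > Display/second 11 > TV/second 9 > Influencer/second 2.
Fill Search first block (20 at 26) ; 330 left.
TV/first (23): +80 ; 250 left.
Influencer first at 22: fill all 60 ; 190 left.
Display first at 14: fill all 100 ; 90 left.
Fill Search second block (30 at 12) ; 60 left.
Display second at 11: only 60 left, fill 60.
Total = 26×20 + 23×80 + 22×60 + 14×100 + 12×30 + 11×60 = 6100.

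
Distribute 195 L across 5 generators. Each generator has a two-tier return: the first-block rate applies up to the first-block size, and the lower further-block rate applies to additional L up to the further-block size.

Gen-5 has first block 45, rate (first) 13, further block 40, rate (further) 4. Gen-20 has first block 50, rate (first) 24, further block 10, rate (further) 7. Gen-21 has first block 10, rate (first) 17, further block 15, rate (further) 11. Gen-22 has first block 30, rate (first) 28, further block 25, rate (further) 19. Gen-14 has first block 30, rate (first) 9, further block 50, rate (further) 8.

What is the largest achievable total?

3615

Rank every tier by rate: Gen-22/T1 28 > Gen-20/T1 24 > Gen-22/T2 19 > Gen-21/T1 17 > Gen-5/T1 13 > Gen-21/T2 11 > Gen-14/T1 9 > Gen-14/T2 8 > Gen-20/T2 7 > Gen-5/T2 4.
Gen-22/T1 (28): +30 → 165 left.
Gen-20 T1 at 24: fill all 50 → 115 left.
Gen-22/T2 (19): +25 → 90 left.
Gen-21/T1 (17): +10 → 80 left.
Fill Gen-5 T1 block (45 at 13) → 35 left.
Fill Gen-21 T2 block (15 at 11) → 20 left.
Gen-14 T1 at 9: only 20 left, fill 20.
Total = 28×30 + 24×50 + 19×25 + 17×10 + 13×45 + 11×15 + 9×20 = 3615.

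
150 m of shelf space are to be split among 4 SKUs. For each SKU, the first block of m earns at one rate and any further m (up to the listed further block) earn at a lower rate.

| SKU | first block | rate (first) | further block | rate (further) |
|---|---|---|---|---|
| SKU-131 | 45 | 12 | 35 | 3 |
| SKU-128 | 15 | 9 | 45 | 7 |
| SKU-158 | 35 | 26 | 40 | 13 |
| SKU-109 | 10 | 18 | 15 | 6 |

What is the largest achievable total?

2320

Order all 8 blocks by rate: SKU-158/first 26 > SKU-109/first 18 > SKU-158/second 13 > SKU-131/first 12 > SKU-128/first 9 > SKU-128/second 7 > SKU-109/second 6 > SKU-131/second 3.
SKU-158 first at 26: fill all 35 — 115 left.
SKU-109/first (18): +10 — 105 left.
SKU-158 second at 13: fill all 40 — 65 left.
SKU-131 first at 12: fill all 45 — 20 left.
SKU-128/first (9): +15 — 5 left.
SKU-128/second: +5 of 45 at 7; pool empty.
Total = 26×35 + 18×10 + 13×40 + 12×45 + 9×15 + 7×5 = 2320.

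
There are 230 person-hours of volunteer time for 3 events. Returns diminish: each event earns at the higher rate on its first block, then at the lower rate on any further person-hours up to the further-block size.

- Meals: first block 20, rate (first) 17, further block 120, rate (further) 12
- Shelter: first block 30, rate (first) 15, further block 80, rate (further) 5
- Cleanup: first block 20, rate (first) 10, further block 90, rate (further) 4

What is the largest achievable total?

2630

Rank every tier by rate: Meals/tier1 17 > Shelter/tier1 15 > Meals/tier2 12 > Cleanup/tier1 10 > Shelter/tier2 5 > Cleanup/tier2 4.
Fill Meals tier1 block (20 at 17) → 210 left.
Shelter/tier1 (15): +30 → 180 left.
Meals tier2 at 12: fill all 120 → 60 left.
Fill Cleanup tier1 block (20 at 10) → 40 left.
Shelter/tier2: +40 of 80 at 5; pool empty.
Total = 17×20 + 15×30 + 12×120 + 10×20 + 5×40 = 2630.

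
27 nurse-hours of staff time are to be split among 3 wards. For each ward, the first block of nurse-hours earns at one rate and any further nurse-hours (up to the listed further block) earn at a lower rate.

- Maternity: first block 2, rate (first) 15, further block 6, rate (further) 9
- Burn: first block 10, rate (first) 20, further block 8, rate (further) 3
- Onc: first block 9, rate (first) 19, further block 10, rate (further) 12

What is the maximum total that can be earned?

Order all 6 blocks by rate: Burn/T1 20 > Onc/T1 19 > Maternity/T1 15 > Onc/T2 12 > Maternity/T2 9 > Burn/T2 3.
Burn T1 at 20: fill all 10 — 17 left.
Onc T1 at 19: fill all 9 — 8 left.
Fill Maternity T1 block (2 at 15) — 6 left.
6 remain; put them into Onc T2 at 12.
Total = 20×10 + 19×9 + 15×2 + 12×6 = 473.

473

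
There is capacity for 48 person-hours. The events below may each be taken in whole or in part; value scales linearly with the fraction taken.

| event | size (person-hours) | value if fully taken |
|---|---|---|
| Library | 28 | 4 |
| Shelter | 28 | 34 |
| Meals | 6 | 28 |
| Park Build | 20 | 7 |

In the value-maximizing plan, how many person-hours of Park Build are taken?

Sort by value density: Meals 28/6≈4.67, Shelter 34/28≈1.21, Park Build 7/20≈0.35, Library 4/28≈0.143.
Take all of Meals (6 person-hours, value 28) ; 42 person-hours left.
Take all of Shelter (28 person-hours, value 34) ; 14 person-hours left.
Only 14 person-hours remain; take 14/20 of Park Build for value 7×14/20 = 4.9.

14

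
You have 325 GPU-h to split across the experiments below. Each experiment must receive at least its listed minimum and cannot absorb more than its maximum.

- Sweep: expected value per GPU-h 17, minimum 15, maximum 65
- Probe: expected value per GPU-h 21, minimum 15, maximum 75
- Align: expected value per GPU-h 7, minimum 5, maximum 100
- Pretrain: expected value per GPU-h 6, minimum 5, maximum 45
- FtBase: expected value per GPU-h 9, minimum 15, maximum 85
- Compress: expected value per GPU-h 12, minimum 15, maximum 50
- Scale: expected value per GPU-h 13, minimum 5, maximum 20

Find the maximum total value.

Meeting every minimum uses 15+15+5+5+15+15+5 = 75 GPU-h, leaving 250.
Highest expected value per GPU-h first: Probe 21 > Sweep 17 > Scale 13 > Compress 12 > FtBase 9 > Align 7 > Pretrain 6.
Probe: +60 to 75 (cap) → 190 left.
Sweep: +50 to 65 (cap) → 140 left.
Scale takes 15 more to reach its cap of 20 → 125 left.
Give Compress 35 more to hit its cap of 50 → 90 left.
Give FtBase 70 more to hit its cap of 85 → 20 left.
Only 20 left; Align takes them to reach 25.
Total = 17×65 + 21×75 + 7×25 + 6×5 + 9×85 + 12×50 + 13×20 = 4510.

4510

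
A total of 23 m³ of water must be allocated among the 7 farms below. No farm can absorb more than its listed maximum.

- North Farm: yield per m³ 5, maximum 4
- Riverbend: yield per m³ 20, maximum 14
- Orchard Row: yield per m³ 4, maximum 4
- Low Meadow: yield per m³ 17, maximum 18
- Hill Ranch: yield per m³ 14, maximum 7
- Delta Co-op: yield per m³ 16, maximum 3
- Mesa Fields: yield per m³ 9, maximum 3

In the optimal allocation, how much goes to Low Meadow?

9

Rank by yield per m³: Riverbend 20 > Low Meadow 17 > Delta Co-op 16 > Hill Ranch 14 > Mesa Fields 9 > North Farm 5 > Orchard Row 4.
Give Riverbend 14 to hit its cap of 14 ; 9 left.
Low Meadow: +9 (room for 18) → 9. Pool exhausted.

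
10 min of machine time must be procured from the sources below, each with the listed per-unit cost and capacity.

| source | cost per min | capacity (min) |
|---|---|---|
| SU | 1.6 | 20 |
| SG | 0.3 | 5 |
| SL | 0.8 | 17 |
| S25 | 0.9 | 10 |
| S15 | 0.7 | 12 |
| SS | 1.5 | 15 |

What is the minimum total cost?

Cheapest first:
SG at 0.3: take all 5 min — 5 still needed.
S15 at 0.7: take 5 of its 12 — requirement met.
SL, S25, SS, SU: unused.
Cost = 5×0.3 + 5×0.7 = 5.

5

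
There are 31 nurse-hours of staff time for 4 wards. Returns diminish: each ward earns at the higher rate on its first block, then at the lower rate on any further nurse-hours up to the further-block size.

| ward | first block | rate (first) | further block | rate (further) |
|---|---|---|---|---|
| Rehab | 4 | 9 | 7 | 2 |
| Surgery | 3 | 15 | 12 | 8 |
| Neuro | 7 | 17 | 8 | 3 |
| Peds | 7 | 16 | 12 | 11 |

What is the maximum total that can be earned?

Rank every tier by rate: Neuro/first 17 > Peds/first 16 > Surgery/first 15 > Peds/second 11 > Rehab/first 9 > Surgery/second 8 > Neuro/second 3 > Rehab/second 2.
Neuro/first (17): +7 — 24 left.
Peds first at 16: fill all 7 — 17 left.
Fill Surgery first block (3 at 15) — 14 left.
Fill Peds second block (12 at 11) — 2 left.
2 remain; put them into Rehab first at 9.
Total = 17×7 + 16×7 + 15×3 + 11×12 + 9×2 = 426.

426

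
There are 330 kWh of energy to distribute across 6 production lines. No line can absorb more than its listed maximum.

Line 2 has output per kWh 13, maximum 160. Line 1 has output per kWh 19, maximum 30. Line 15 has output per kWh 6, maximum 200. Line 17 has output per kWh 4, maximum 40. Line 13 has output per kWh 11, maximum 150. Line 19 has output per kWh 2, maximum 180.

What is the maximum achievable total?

4190

Order the production lines by output per kWh: Line 1 19 > Line 2 13 > Line 13 11 > Line 15 6 > Line 17 4 > Line 19 2.
Give Line 1 30 to hit its cap of 30 — 300 left.
Line 2 takes 160 to reach its cap of 160 — 140 left.
Line 13: +140 (room for 150) → 140. Pool exhausted.
Total = 13×160 + 19×30 + 11×140 = 4190.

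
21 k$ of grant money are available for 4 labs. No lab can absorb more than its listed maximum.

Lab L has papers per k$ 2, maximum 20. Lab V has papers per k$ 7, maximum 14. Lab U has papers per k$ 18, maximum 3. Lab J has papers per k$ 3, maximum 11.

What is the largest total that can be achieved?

164

Highest papers per k$ first: Lab U 18 > Lab V 7 > Lab J 3 > Lab L 2.
Lab U: +3 to 3 (cap) → 18 left.
Give Lab V 14 to hit its cap of 14 → 4 left.
Only 4 left; Lab J takes them to reach 4.
Total = 7×14 + 18×3 + 3×4 = 164.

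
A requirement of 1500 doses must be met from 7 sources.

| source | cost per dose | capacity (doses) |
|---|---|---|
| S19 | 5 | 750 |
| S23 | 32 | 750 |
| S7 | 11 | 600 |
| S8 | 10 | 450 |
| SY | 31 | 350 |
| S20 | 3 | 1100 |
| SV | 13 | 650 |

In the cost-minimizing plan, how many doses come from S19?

400

Use sources in increasing cost order.
Take 1100 from S20 at 3 → need 400 more.
S19 at 5: take 400 of its 750 → requirement met.
S8, S7, SV, SY, S23: unused.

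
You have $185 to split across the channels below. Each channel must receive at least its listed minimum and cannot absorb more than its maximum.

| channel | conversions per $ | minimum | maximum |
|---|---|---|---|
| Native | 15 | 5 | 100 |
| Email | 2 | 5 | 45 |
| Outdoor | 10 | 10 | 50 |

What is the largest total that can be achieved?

Meeting every minimum uses 5+5+10 = 20 $, leaving 165.
Highest conversions per $ first: Native 15 > Outdoor 10 > Email 2.
Native takes 95 more to reach its cap of 100 — 70 left.
Give Outdoor 40 more to hit its cap of 50 — 30 left.
Email has room for 40 more but only 30 remain, so it gets 35.
Total = 15×100 + 2×35 + 10×50 = 2070.

2070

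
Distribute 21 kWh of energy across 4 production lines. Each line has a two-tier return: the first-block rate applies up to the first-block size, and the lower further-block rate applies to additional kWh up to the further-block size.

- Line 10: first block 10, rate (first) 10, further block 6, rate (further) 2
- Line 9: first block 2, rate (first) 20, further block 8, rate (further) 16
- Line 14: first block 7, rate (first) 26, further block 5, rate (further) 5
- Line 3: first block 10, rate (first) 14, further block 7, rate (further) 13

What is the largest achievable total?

Treat each block as its own option and order by rate: Line 14/first 26 > Line 9/first 20 > Line 9/second 16 > Line 3/first 14 > Line 3/second 13 > Line 10/first 10 > Line 14/second 5 > Line 10/second 2.
Line 14 first at 26: fill all 7 ; 14 left.
Line 9/first (20): +2 ; 12 left.
Line 9/second (16): +8 ; 4 left.
Line 3 first at 14: only 4 left, fill 4.
Total = 26×7 + 20×2 + 16×8 + 14×4 = 406.

406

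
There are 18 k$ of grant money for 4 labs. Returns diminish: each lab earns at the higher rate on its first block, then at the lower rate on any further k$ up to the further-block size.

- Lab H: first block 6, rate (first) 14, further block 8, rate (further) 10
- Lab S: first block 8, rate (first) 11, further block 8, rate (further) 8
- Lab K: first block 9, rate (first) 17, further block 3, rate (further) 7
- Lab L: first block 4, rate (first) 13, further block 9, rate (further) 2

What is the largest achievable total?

276

Treat each block as its own option and order by rate: Lab K/first 17 > Lab H/first 14 > Lab L/first 13 > Lab S/first 11 > Lab H/second 10 > Lab S/second 8 > Lab K/second 7 > Lab L/second 2.
Fill Lab K first block (9 at 17) ; 9 left.
Fill Lab H first block (6 at 14) ; 3 left.
Lab L/first: +3 of 4 at 13; pool empty.
Total = 17×9 + 14×6 + 13×3 = 276.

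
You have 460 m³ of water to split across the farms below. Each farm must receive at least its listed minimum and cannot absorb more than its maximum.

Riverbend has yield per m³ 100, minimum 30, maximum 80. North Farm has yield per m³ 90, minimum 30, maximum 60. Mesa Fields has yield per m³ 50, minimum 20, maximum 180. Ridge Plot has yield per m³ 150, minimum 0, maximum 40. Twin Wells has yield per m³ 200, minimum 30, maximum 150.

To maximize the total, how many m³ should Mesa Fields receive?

Meeting every minimum uses 30+30+20+0+30 = 110 m³, leaving 350.
Highest yield per m³ first: Twin Wells 200 > Ridge Plot 150 > Riverbend 100 > North Farm 90 > Mesa Fields 50.
Twin Wells: +120 to 150 (cap) ; 230 left.
Ridge Plot: +40 to 40 (cap) ; 190 left.
Riverbend: +50 to 80 (cap) ; 140 left.
Give North Farm 30 more to hit its cap of 60 ; 110 left.
Only 110 left; Mesa Fields takes them to reach 130.

130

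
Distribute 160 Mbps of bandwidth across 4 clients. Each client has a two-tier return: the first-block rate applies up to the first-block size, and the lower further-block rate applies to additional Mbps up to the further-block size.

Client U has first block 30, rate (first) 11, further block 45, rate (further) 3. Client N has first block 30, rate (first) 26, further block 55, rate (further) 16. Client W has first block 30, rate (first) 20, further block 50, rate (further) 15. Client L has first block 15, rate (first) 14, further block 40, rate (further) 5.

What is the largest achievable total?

Order all 8 blocks by rate: Client N/tier1 26 > Client W/tier1 20 > Client N/tier2 16 > Client W/tier2 15 > Client L/tier1 14 > Client U/tier1 11 > Client L/tier2 5 > Client U/tier2 3.
Client N tier1 at 26: fill all 30 ; 130 left.
Client W tier1 at 20: fill all 30 ; 100 left.
Fill Client N tier2 block (55 at 16) ; 45 left.
45 remain; put them into Client W tier2 at 15.
Total = 26×30 + 20×30 + 16×55 + 15×45 = 2935.

2935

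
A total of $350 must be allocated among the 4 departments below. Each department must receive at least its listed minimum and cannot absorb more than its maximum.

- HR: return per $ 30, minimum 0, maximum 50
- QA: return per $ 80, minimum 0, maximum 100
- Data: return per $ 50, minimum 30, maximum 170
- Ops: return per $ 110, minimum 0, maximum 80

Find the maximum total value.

25300

Meeting every minimum uses 0+0+30+0 = 30 $, leaving 320.
Order the departments by return per $: Ops 110 > QA 80 > Data 50 > HR 30.
Ops: +80 to 80 (cap) → 240 left.
QA: +100 to 100 (cap) → 140 left.
Give Data 140 more to hit its cap of 170 → 0 left.
Total = 80×100 + 50×170 + 110×80 = 25300.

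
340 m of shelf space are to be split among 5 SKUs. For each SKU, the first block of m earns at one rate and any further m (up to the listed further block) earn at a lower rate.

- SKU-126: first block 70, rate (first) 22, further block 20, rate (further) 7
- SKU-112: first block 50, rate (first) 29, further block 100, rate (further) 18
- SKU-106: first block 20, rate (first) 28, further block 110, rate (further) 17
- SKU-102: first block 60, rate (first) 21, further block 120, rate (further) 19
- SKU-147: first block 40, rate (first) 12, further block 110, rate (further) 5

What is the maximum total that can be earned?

7450

Order all 10 blocks by rate: SKU-112/tier1 29 > SKU-106/tier1 28 > SKU-126/tier1 22 > SKU-102/tier1 21 > SKU-102/tier2 19 > SKU-112/tier2 18 > SKU-106/tier2 17 > SKU-147/tier1 12 > SKU-126/tier2 7 > SKU-147/tier2 5.
Fill SKU-112 tier1 block (50 at 29) → 290 left.
Fill SKU-106 tier1 block (20 at 28) → 270 left.
SKU-126 tier1 at 22: fill all 70 → 200 left.
Fill SKU-102 tier1 block (60 at 21) → 140 left.
Fill SKU-102 tier2 block (120 at 19) → 20 left.
20 remain; put them into SKU-112 tier2 at 18.
Total = 29×50 + 28×20 + 22×70 + 21×60 + 19×120 + 18×20 = 7450.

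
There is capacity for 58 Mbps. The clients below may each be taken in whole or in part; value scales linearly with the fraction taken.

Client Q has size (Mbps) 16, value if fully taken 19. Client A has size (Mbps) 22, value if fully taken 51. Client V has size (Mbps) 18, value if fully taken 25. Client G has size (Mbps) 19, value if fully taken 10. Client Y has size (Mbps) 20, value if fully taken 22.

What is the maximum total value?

97.2

Rank by value-to-size ratio: Client A 51/22≈2.32, Client V 25/18≈1.39, Client Q 19/16≈1.19, Client Y 22/20≈1.1, Client G 10/19≈0.526.
Take all of Client A (22 Mbps, value 51) — 36 Mbps left.
Take all of Client V (18 Mbps, value 25) — 18 Mbps left.
Client Q: take in full, 16 Mbps for value 19 — 2 left.
2 Mbps left: a 2/20 share of Client Y gives 22×2/20 = 2.2.
Total value = 97.2.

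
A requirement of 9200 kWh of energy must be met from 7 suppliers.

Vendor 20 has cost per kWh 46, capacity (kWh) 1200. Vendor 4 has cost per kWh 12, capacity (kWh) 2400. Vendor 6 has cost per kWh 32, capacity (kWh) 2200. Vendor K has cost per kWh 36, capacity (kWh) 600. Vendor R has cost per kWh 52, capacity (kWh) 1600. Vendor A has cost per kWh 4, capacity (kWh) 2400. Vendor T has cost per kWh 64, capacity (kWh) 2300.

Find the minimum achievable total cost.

Fill from the cheapest supplier first.
Take 2400 from Vendor A at 4 ; need 6800 more.
Vendor 4 (12): use full 2400 ; 4400 kWh to go.
Take 2200 from Vendor 6 at 32 ; need 2200 more.
Take 600 from Vendor K at 36 ; need 1600 more.
Vendor 20 at 46: take all 1200 kWh ; 400 still needed.
Take 400 from Vendor R at 52 to finish.
Vendor T: unused.
Cost = 2400×4 + 2400×12 + 2200×32 + 600×36 + 1200×46 + 400×52 = 206400.

206400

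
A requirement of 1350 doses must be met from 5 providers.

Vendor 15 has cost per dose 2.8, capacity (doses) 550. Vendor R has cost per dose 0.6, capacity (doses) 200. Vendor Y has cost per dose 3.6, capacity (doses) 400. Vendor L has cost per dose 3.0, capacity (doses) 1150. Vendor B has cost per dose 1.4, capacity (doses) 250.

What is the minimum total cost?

Cheapest first:
Vendor R (0.6): use full 200 — 1150 doses to go.
Vendor B (1.4): use full 250 — 900 doses to go.
Take 550 from Vendor 15 at 2.8 — need 350 more.
Vendor L (3.0): take the remaining 350 — done.
Vendor Y: unused.
Cost = 200×0.6 + 250×1.4 + 550×2.8 + 350×3.0 = 3060.

3060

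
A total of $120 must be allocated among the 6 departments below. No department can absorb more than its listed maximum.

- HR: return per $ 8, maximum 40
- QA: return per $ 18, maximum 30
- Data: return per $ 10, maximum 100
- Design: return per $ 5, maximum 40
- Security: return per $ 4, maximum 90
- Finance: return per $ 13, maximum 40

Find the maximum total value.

Rank by return per $: QA 18 > Finance 13 > Data 10 > HR 8 > Design 5 > Security 4.
QA: +30 to 30 (cap) — 90 left.
Give Finance 40 to hit its cap of 40 — 50 left.
Data has room for 100 but only 50 remain, so it gets 50.
Total = 18×30 + 10×50 + 13×40 = 1560.

1560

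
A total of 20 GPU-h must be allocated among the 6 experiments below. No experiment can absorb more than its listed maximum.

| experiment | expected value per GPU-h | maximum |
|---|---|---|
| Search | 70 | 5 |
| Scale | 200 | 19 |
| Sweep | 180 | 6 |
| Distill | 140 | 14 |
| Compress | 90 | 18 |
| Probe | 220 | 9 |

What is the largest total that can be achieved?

Order the experiments by expected value per GPU-h: Probe 220 > Scale 200 > Sweep 180 > Distill 140 > Compress 90 > Search 70.
Probe: +9 to 9 (cap) ; 11 left.
Only 11 left; Scale takes them to reach 11.
Total = 200×11 + 220×9 = 4180.

4180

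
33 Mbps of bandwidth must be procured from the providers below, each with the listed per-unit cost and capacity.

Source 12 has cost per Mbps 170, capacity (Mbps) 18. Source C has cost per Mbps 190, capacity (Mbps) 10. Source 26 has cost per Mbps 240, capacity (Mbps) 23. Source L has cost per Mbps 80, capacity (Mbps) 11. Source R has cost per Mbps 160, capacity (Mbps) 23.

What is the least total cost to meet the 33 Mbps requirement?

4400

Cheapest first:
Take 11 from Source L at 80 — need 22 more.
Take 22 from Source R at 160 to finish.
Source 12, Source C, Source 26: unused.
Cost = 11×80 + 22×160 = 4400.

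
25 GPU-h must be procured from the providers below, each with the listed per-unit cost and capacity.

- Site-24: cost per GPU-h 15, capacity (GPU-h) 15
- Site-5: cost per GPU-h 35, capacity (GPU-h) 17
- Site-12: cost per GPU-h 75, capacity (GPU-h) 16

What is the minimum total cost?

Cheapest first:
Site-24 at 15: take all 15 GPU-h ; 10 still needed.
Take 10 from Site-5 at 35 to finish.
Site-12: unused.
Cost = 15×15 + 10×35 = 575.

575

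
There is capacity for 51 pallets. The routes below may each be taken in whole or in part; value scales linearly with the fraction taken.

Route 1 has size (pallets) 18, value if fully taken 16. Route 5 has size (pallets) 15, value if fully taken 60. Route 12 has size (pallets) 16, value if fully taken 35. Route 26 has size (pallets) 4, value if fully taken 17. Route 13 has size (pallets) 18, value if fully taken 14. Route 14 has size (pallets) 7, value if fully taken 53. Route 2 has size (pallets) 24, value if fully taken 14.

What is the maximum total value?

173

Rank by value-to-size ratio: Route 14 53/7≈7.57, Route 26 17/4≈4.25, Route 5 60/15≈4, Route 12 35/16≈2.19, Route 1 16/18≈0.889, Route 13 14/18≈0.778, Route 2 14/24≈0.583.
Take all of Route 14 (7 pallets, value 53) — 44 pallets left.
Take all of Route 26 (4 pallets, value 17) — 40 pallets left.
Route 5: take in full, 15 pallets for value 60 — 25 left.
Route 12: take in full, 16 pallets for value 35 — 9 left.
Fill the last 9 pallets with part of Route 1: 9/18 of it earns 8.
Total value = 173.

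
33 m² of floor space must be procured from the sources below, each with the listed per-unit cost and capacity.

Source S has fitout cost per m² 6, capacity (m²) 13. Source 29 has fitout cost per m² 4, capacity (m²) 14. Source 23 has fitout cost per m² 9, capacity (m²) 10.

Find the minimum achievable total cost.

Use sources in increasing cost order.
Take 14 from Source 29 at 4 — need 19 more.
Source S (6): use full 13 — 6 m² to go.
Take 6 from Source 23 at 9 to finish.
Cost = 14×4 + 13×6 + 6×9 = 188.

188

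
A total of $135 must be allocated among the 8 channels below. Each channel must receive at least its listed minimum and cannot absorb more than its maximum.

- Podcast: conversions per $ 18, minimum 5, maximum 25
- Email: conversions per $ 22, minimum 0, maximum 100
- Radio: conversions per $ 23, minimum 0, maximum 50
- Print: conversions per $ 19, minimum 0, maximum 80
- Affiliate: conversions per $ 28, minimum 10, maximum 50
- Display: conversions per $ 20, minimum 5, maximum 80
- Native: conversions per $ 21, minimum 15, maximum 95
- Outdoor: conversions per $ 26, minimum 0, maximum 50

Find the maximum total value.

3435

Meeting every minimum uses 5+0+0+0+10+5+15+0 = 35 $, leaving 100.
Order the channels by conversions per $: Affiliate 28 > Outdoor 26 > Radio 23 > Email 22 > Native 21 > Display 20 > Print 19 > Podcast 18.
Affiliate: +40 to 50 (cap) ; 60 left.
Outdoor: +50 to 50 (cap) ; 10 left.
Radio: +10 (room for 50) → 10. Pool exhausted.
Total = 18×5 + 23×10 + 28×50 + 20×5 + 21×15 + 26×50 = 3435.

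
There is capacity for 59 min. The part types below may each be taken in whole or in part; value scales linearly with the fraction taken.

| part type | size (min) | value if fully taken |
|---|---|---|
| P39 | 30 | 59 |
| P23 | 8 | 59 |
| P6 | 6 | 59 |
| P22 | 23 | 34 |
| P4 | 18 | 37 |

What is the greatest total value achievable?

208.1

Best value per unit of size first: P6 59/6≈9.83, P23 59/8≈7.38, P4 37/18≈2.06, P39 59/30≈1.97, P22 34/23≈1.48.
P6: take in full, 6 min for value 59 → 53 left.
Take all of P23 (8 min, value 59) → 45 min left.
All 18 min of P4 fit (value 37) → 27 remain.
27 min left: a 27/30 share of P39 gives 59×27/30 = 53.1.
Total value = 208.1.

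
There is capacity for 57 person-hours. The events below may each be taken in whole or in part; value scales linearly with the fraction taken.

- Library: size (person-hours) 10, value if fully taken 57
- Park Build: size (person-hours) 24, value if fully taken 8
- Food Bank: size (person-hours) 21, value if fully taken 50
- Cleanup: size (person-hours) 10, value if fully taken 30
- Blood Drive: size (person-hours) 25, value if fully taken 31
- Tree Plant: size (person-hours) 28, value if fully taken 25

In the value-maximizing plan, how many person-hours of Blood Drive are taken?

Rank by value-to-size ratio: Library 57/10≈5.7, Cleanup 30/10≈3, Food Bank 50/21≈2.38, Blood Drive 31/25≈1.24, Tree Plant 25/28≈0.893, Park Build 8/24≈0.333.
Take all of Library (10 person-hours, value 57) → 47 person-hours left.
Take all of Cleanup (10 person-hours, value 30) → 37 person-hours left.
Food Bank: take in full, 21 person-hours for value 50 → 16 left.
Fill the last 16 person-hours with part of Blood Drive: 16/25 of it earns 19.84.

16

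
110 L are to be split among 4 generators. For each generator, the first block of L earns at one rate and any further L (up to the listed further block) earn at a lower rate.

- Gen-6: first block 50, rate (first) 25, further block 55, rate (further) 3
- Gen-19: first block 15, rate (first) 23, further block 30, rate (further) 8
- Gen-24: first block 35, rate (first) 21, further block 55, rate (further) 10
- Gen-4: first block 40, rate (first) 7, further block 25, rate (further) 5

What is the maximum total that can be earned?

2430

Rank every tier by rate: Gen-6/tier1 25 > Gen-19/tier1 23 > Gen-24/tier1 21 > Gen-24/tier2 10 > Gen-19/tier2 8 > Gen-4/tier1 7 > Gen-4/tier2 5 > Gen-6/tier2 3.
Fill Gen-6 tier1 block (50 at 25) → 60 left.
Gen-19/tier1 (23): +15 → 45 left.
Gen-24/tier1 (21): +35 → 10 left.
10 remain; put them into Gen-24 tier2 at 10.
Total = 25×50 + 23×15 + 21×35 + 10×10 = 2430.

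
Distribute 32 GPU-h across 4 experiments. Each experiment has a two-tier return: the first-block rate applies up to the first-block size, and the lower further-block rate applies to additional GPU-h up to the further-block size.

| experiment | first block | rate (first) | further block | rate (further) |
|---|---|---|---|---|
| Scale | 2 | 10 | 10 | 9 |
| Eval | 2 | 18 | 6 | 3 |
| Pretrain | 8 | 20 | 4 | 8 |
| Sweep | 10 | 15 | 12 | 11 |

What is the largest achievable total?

478

Order all 8 blocks by rate: Pretrain/first 20 > Eval/first 18 > Sweep/first 15 > Sweep/second 11 > Scale/first 10 > Scale/second 9 > Pretrain/second 8 > Eval/second 3.
Fill Pretrain first block (8 at 20) ; 24 left.
Eval first at 18: fill all 2 ; 22 left.
Fill Sweep first block (10 at 15) ; 12 left.
Fill Sweep second block (12 at 11) ; 0 left.
Total = 20×8 + 18×2 + 15×10 + 11×12 = 478.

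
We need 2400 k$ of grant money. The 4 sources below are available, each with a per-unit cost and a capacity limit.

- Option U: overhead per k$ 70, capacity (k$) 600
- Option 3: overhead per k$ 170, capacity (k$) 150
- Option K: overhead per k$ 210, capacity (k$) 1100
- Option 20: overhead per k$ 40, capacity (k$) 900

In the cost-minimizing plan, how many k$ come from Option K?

Cheapest first:
Take 900 from Option 20 at 40 → need 1500 more.
Take 600 from Option U at 70 → need 900 more.
Option 3 at 170: take all 150 k$ → 750 still needed.
Option K (210): take the remaining 750 → done.

750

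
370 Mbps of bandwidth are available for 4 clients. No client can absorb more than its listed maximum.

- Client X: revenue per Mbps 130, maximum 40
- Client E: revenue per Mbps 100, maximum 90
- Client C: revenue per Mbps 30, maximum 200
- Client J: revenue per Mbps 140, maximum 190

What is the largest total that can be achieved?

42300

Rank by revenue per Mbps: Client J 140 > Client X 130 > Client E 100 > Client C 30.
Client J: +190 to 190 (cap) → 180 left.
Give Client X 40 to hit its cap of 40 → 140 left.
Give Client E 90 to hit its cap of 90 → 50 left.
Client C: +50 (room for 200) → 50. Pool exhausted.
Total = 130×40 + 100×90 + 30×50 + 140×190 = 42300.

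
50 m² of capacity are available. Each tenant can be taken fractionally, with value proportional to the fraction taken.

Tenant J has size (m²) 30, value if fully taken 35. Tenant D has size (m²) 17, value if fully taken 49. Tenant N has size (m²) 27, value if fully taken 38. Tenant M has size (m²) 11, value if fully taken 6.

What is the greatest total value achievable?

94

Rank by value-to-size ratio: Tenant D 49/17≈2.88, Tenant N 38/27≈1.41, Tenant J 35/30≈1.17, Tenant M 6/11≈0.545.
All 17 m² of Tenant D fit (value 49) → 33 remain.
Tenant N: take in full, 27 m² for value 38 → 6 left.
6 m² left: a 6/30 share of Tenant J gives 35×6/30 = 7.
Total value = 94.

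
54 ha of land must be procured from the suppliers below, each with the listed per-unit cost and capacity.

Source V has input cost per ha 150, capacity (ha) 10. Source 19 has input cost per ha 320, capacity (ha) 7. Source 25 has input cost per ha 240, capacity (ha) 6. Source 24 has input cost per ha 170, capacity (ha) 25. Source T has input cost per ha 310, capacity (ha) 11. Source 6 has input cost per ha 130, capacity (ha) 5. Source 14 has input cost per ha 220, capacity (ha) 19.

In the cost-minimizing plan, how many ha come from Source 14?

14

Cheapest first:
Source 6 (130): use full 5 ; 49 ha to go.
Source V (150): use full 10 ; 39 ha to go.
Source 24 (170): use full 25 ; 14 ha to go.
Source 14 at 220: take 14 of its 19 ; requirement met.
Source 25, Source T, Source 19: unused.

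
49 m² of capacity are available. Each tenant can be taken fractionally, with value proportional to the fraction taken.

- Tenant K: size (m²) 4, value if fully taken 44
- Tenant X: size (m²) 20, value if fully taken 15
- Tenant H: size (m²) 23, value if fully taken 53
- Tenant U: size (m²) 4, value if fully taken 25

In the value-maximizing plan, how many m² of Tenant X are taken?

18

Sort by value density: Tenant K 44/4≈11, Tenant U 25/4≈6.25, Tenant H 53/23≈2.3, Tenant X 15/20≈0.75.
All 4 m² of Tenant K fit (value 44) → 45 remain.
Tenant U: take in full, 4 m² for value 25 → 41 left.
Take all of Tenant H (23 m², value 53) → 18 m² left.
Fill the last 18 m² with part of Tenant X: 18/20 of it earns 13.5.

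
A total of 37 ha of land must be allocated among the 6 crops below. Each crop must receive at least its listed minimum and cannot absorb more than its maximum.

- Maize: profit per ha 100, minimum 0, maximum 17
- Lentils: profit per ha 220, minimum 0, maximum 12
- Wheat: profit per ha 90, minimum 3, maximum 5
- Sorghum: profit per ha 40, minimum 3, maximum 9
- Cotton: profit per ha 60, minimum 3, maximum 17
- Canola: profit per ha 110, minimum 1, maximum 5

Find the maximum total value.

Meeting every minimum uses 0+0+3+3+3+1 = 10 ha, leaving 27.
Rank by profit per ha: Lentils 220 > Canola 110 > Maize 100 > Wheat 90 > Cotton 60 > Sorghum 40.
Give Lentils 12 more to hit its cap of 12 — 15 left.
Canola takes 4 more to reach its cap of 5 — 11 left.
Only 11 left; Maize takes them to reach 11.
Total = 100×11 + 220×12 + 90×3 + 40×3 + 60×3 + 110×5 = 4860.

4860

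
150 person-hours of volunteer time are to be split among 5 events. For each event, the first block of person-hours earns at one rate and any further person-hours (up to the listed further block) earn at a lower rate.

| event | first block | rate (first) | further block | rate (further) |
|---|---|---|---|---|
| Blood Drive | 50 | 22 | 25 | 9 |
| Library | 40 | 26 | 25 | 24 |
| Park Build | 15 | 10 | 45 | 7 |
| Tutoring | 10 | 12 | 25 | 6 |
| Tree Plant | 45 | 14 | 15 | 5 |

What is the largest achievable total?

Rank every tier by rate: Library/tier1 26 > Library/tier2 24 > Blood Drive/tier1 22 > Tree Plant/tier1 14 > Tutoring/tier1 12 > Park Build/tier1 10 > Blood Drive/tier2 9 > Park Build/tier2 7 > Tutoring/tier2 6 > Tree Plant/tier2 5.
Library tier1 at 26: fill all 40 ; 110 left.
Library/tier2 (24): +25 ; 85 left.
Blood Drive/tier1 (22): +50 ; 35 left.
Tree Plant/tier1: +35 of 45 at 14; pool empty.
Total = 26×40 + 24×25 + 22×50 + 14×35 = 3230.

3230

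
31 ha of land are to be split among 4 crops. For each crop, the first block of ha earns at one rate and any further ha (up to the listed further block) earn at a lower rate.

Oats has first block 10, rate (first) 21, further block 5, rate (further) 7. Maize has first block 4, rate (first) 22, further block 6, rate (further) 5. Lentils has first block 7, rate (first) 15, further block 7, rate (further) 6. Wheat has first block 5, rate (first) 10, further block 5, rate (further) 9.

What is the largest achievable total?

Order all 8 blocks by rate: Maize/T1 22 > Oats/T1 21 > Lentils/T1 15 > Wheat/T1 10 > Wheat/T2 9 > Oats/T2 7 > Lentils/T2 6 > Maize/T2 5.
Maize T1 at 22: fill all 4 — 27 left.
Oats T1 at 21: fill all 10 — 17 left.
Lentils T1 at 15: fill all 7 — 10 left.
Wheat T1 at 10: fill all 5 — 5 left.
Wheat/T2 (9): +5 — 0 left.
Total = 22×4 + 21×10 + 15×7 + 10×5 + 9×5 = 498.

498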